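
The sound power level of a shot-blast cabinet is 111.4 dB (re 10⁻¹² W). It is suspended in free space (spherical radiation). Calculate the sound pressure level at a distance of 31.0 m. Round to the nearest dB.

71 dB

Free-field spherical radiation: L_p = L_w − 10·log₁₀(4π·r²), r = 31.0 m.
4π·r² = 1.208e+04 m², 10·log₁₀ of that is 40.819 dB.
L_p = 111.4 − 40.819 = 70.58 dB.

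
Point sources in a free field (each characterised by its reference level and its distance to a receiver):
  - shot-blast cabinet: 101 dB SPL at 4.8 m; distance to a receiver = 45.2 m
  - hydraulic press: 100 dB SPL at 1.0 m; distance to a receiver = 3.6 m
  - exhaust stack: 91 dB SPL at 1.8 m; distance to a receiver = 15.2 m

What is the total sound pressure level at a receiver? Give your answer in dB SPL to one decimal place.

Propagate each source to the receiver with L = L_ref − 20·log₁₀(r/r_ref), then add intensities.
shot-blast cabinet: 101 − 20·log₁₀(45.2/4.8) = 101 − 19.48 = 81.52 dB SPL.
hydraulic press: 100 − 20·log₁₀(3.6/1.0) = 100 − 11.13 = 88.87 dB SPL.
exhaust stack: 91 − 20·log₁₀(15.2/1.8) = 91 − 18.53 = 72.47 dB SPL.
Σ 10^(L/10) = 9.312e+08 → L_total = 10·log₁₀(9.312e+08) = 89.69 dB SPL.

89.7 dB SPL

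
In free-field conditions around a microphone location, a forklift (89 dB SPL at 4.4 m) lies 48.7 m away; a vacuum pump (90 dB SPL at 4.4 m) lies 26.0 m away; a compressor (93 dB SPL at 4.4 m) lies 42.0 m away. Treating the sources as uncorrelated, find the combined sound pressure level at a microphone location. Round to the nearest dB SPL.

78 dB SPL

First find each source's level at the receiver (point-source: −20·log₁₀(r/r_ref)), then combine on an intensity basis.
forklift: 89 − 20·log₁₀(48.7/4.4) = 89 − 20.88 = 68.12 dB SPL.
vacuum pump: 90 − 20·log₁₀(26.0/4.4) = 90 − 15.43 = 74.57 dB SPL.
compressor: 93 − 20·log₁₀(42.0/4.4) = 93 − 19.60 = 73.40 dB SPL.
Σ 10^(L/10) = 5.702e+07 → L_total = 10·log₁₀(5.702e+07) = 77.56 dB SPL.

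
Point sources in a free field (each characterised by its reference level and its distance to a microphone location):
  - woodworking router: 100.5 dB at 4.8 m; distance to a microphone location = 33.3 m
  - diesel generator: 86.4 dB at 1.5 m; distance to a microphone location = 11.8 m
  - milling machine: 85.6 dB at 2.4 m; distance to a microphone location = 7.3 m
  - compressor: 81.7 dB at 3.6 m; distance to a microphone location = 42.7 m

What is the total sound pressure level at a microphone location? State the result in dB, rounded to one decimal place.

First find each source's level at the receiver (point-source: −20·log₁₀(r/r_ref)), then combine on an intensity basis.
woodworking router: 100.5 − 20·log₁₀(33.3/4.8) = 100.5 − 16.82 = 83.68 dB.
diesel generator: 86.4 − 20·log₁₀(11.8/1.5) = 86.4 − 17.92 = 68.48 dB.
milling machine: 85.6 − 20·log₁₀(7.3/2.4) = 85.6 − 9.66 = 75.94 dB.
compressor: 81.7 − 20·log₁₀(42.7/3.6) = 81.7 − 21.48 = 60.22 dB.
Σ 10^(L/10) = 2.805e+08 → L_total = 10·log₁₀(2.805e+08) = 84.48 dB.

84.5 dB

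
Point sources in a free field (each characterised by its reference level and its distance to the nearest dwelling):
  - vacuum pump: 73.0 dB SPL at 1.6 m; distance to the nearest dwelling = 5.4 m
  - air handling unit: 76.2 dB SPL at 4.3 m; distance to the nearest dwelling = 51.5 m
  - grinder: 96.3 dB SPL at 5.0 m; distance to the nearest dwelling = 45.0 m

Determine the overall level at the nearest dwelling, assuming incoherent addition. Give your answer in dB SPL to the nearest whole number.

77 dB SPL

First find each source's level at the receiver (point-source: −20·log₁₀(r/r_ref)), then combine on an intensity basis.
vacuum pump: 73.0 − 20·log₁₀(5.4/1.6) = 73.0 − 10.57 = 62.43 dB SPL.
air handling unit: 76.2 − 20·log₁₀(51.5/4.3) = 76.2 − 21.57 = 54.63 dB SPL.
grinder: 96.3 − 20·log₁₀(45.0/5.0) = 96.3 − 19.08 = 77.22 dB SPL.
Σ 10^(L/10) = 5.471e+07 → L_total = 10·log₁₀(5.471e+07) = 77.38 dB SPL.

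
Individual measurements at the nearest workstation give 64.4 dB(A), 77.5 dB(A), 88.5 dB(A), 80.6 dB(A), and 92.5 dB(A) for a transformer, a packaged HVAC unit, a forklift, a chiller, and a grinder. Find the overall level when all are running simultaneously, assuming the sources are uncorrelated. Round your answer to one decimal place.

Incoherent sources combine by intensity addition: L_total = 10·log₁₀(Σ 10^(L_i/10)).
Σ 10^(L/10) = 10^(64.4/10) + 10^(77.5/10) + 10^(88.5/10) + 10^(80.6/10) + 10^(92.5/10) = 2.660e+09.
L_total = 10·log₁₀(2.660e+09) = 94.25 dB(A).

94.2 dB(A)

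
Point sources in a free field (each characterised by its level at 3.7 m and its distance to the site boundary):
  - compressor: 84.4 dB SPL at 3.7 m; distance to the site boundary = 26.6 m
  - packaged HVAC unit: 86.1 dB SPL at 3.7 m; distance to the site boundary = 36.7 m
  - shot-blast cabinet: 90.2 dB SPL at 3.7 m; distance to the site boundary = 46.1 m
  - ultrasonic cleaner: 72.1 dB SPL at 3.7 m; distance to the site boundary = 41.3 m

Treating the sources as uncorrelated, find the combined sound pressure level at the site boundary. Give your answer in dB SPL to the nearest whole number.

First find each source's level at the receiver (point-source: −20·log₁₀(r/r_ref)), then combine on an intensity basis.
compressor: 84.4 − 20·log₁₀(26.6/3.7) = 84.4 − 17.13 = 67.27 dB SPL.
packaged HVAC unit: 86.1 − 20·log₁₀(36.7/3.7) = 86.1 − 19.93 = 66.17 dB SPL.
shot-blast cabinet: 90.2 − 20·log₁₀(46.1/3.7) = 90.2 − 21.91 = 68.29 dB SPL.
ultrasonic cleaner: 72.1 − 20·log₁₀(41.3/3.7) = 72.1 − 20.95 = 51.15 dB SPL.
Σ 10^(L/10) = 1.635e+07 → L_total = 10·log₁₀(1.635e+07) = 72.13 dB SPL.

72 dB SPL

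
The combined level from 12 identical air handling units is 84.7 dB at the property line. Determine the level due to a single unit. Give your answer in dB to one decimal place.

For N identical incoherent sources L_total = L₁ + 10·log₁₀ N, so L₁ = 84.7 − 10·log₁₀(12) = 84.7 − 10.792.

73.9 dB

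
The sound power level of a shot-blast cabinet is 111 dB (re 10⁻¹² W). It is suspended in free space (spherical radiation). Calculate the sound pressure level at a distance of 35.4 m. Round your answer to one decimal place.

69.0 dB

The power spreads over a sphere of area 4π·r², so L_p = L_w − 10·log₁₀(4π·r²).
4π·r² = 1.575e+04 m², 10·log₁₀ of that is 41.972 dB.
L_p = 111 − 41.972 = 69.03 dB.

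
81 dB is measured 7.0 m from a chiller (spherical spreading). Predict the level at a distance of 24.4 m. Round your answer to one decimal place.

For a point source, L₂ = L₁ − 20·log₁₀(r₂/r₁).
L₂ = 81 − 20·log₁₀(24.4/7.0) = 81 − 10.846 = 70.15 dB.

70.2 dB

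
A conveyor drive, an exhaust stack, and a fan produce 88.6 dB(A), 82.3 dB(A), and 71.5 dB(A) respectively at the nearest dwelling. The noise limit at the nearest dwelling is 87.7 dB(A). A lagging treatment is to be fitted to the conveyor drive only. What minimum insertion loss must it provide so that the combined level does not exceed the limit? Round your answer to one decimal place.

2.5 dB

Fixed contribution from the other sources: Σ 10^(L/10) = 10^(82.3/10) + 10^(71.5/10) = 1.839e+08 (82.65 dB(A)).
To meet 87.7 dB(A) overall, the treated conveyor drive may contribute at most 10^(87.7/10) − 1.839e+08 = 4.049e+08, i.e. 86.07 dB(A).
So the conveyor drive must be reduced from 88.6 to 86.07 dB(A): IL = 2.53 dB.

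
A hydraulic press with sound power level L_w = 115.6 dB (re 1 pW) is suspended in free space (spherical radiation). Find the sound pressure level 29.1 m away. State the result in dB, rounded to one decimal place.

75.3 dB

L_p = L_w − 10·log₁₀(4π·r²) with r = 29.1 m.
4π·r² = 1.064e+04 m², 10·log₁₀ of that is 40.270 dB.
L_p = 115.6 − 40.270 = 75.33 dB.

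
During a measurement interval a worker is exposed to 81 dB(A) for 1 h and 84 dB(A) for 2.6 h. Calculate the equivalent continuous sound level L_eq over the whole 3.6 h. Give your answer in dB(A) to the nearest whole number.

The energy average is taken in the linear domain: L_eq = 10·log₁₀[(Σ tᵢ·10^(Lᵢ/10))/T], T = 3.6 h.
Σ tᵢ·10^(Lᵢ/10) = 1·10^(81/10) + 2.6·10^(84/10) = 7.790e+08.
L_eq = 10·log₁₀(7.790e+08/3.6) = 83.35 dB(A).

83 dB(A)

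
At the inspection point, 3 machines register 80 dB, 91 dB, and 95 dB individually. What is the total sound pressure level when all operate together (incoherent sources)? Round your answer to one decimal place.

96.6 dB

For uncorrelated sources the intensities add, so convert each level to linear form, sum, and take 10·log₁₀ of the total.
Σ 10^(L/10) = 10^(80/10) + 10^(91/10) + 10^(95/10) = 4.521e+09.
L_total = 10·log₁₀(4.521e+09) = 96.55 dB.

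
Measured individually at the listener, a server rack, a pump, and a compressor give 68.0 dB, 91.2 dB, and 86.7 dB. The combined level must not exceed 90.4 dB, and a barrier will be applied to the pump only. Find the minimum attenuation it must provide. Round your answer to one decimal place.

3.3 dB

Fixed contribution from the other sources: Σ 10^(L/10) = 10^(68.0/10) + 10^(86.7/10) = 4.740e+08 (86.76 dB).
To meet 90.4 dB overall, the treated pump may contribute at most 10^(90.4/10) − 4.740e+08 = 6.224e+08, i.e. 87.94 dB.
So the pump must be reduced from 91.2 to 87.94 dB: IL = 3.26 dB.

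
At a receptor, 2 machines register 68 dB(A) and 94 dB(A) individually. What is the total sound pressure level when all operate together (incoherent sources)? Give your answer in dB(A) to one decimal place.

For uncorrelated sources the intensities add, so convert each level to linear form, sum, and take 10·log₁₀ of the total.
Σ 10^(L/10) = 10^(68/10) + 10^(94/10) = 2.518e+09.
L_total = 10·log₁₀(2.518e+09) = 94.01 dB(A).

94.0 dB(A)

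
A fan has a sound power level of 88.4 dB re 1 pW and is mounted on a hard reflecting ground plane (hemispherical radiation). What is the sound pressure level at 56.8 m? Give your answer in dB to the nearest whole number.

45 dB

The power spreads over a hemisphere of area 2π·r², so L_p = L_w − 10·log₁₀(2π·r²).
2π·r² = 2.027e+04 m², 10·log₁₀ of that is 43.069 dB.
L_p = 88.4 − 43.069 = 45.33 dB.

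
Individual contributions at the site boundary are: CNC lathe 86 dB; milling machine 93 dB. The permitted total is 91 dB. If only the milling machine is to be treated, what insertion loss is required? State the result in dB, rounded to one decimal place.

Everything except the milling machine sums to 10^(86/10) = 3.981e+08 in linear terms, 86.00 dB.
To meet 91 dB overall, the treated milling machine may contribute at most 10^(91/10) − 3.981e+08 = 8.608e+08, i.e. 89.35 dB.
Required insertion loss = 93 − 89.35 = 3.65 dB.

3.7 dB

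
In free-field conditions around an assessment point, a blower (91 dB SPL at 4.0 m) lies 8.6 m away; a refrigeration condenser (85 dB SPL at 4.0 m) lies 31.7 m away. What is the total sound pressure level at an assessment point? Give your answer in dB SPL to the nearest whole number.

84 dB SPL

First find each source's level at the receiver (point-source: −20·log₁₀(r/r_ref)), then combine on an intensity basis.
blower: 91 − 20·log₁₀(8.6/4.0) = 91 − 6.65 = 84.35 dB SPL.
refrigeration condenser: 85 − 20·log₁₀(31.7/4.0) = 85 − 17.98 = 67.02 dB SPL.
Σ 10^(L/10) = 2.774e+08 → L_total = 10·log₁₀(2.774e+08) = 84.43 dB SPL.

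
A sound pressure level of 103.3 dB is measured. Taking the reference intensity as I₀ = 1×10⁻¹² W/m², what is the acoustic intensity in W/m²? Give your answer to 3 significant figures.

I/I₀ = 10^(103.3/10) = 2.138e+10, so I = 2.138e+10 × 10⁻¹² W/m².

0.0214 W/m²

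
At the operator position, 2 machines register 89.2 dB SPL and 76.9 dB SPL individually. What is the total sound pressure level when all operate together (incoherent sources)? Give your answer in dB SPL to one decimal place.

89.4 dB SPL

For uncorrelated sources the intensities add, so convert each level to linear form, sum, and take 10·log₁₀ of the total.
Σ 10^(L/10) = 10^(89.2/10) + 10^(76.9/10) = 8.807e+08.
L_total = 10·log₁₀(8.807e+08) = 89.45 dB SPL.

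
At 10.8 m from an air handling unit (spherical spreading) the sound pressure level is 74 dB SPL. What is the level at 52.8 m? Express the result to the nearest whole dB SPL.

For a point source, L₂ = L₁ − 20·log₁₀(r₂/r₁).
L₂ = 74 − 20·log₁₀(52.8/10.8) = 74 − 13.784 = 60.22 dB SPL.

60 dB SPL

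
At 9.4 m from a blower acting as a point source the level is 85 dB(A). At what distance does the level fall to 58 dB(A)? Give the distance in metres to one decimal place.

210.4 m

For a point source L₁ − L₂ = 20·log₁₀(r₂/r₁), so r₂ = r₁·10^((L₁−L₂)/20).
r₂ = 9.4·10^((85−58)/20) = 9.4·10^(27.0/20) = 210.44 m.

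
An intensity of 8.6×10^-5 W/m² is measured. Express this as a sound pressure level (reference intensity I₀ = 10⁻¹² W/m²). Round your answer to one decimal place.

79.3 dB

L = 10·log₁₀(I/I₀) = 10·log₁₀(8.6×10^-5/10⁻¹²) = 10·log₁₀(8.6×10^7).
L = 10·(0.9345 + 7) = 79.34 dB.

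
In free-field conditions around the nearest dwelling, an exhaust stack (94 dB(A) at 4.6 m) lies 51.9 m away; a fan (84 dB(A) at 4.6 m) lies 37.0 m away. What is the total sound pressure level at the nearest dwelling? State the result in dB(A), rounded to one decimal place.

Apply inverse-square spreading to bring every level to the receiver, then sum 10^(L/10).
exhaust stack: 94 − 20·log₁₀(51.9/4.6) = 94 − 21.05 = 72.95 dB(A).
fan: 84 − 20·log₁₀(37.0/4.6) = 84 − 18.11 = 65.89 dB(A).
Σ 10^(L/10) = 2.361e+07 → L_total = 10·log₁₀(2.361e+07) = 73.73 dB(A).

73.7 dB(A)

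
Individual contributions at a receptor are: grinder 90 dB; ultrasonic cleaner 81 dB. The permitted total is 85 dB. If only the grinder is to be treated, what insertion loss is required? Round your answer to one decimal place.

7.2 dB

Everything except the grinder sums to 10^(81/10) = 1.259e+08 in linear terms, 81.00 dB.
The limit corresponds to 10^(85/10) = 3.162e+08; subtracting the fixed part leaves 1.903e+08 for the grinder, i.e. 82.80 dB.
Required insertion loss = 90 − 82.80 = 7.20 dB.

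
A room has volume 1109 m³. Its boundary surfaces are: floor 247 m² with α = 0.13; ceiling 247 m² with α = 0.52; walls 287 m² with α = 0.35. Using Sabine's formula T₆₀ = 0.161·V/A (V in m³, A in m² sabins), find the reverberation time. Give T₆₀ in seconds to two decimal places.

Summing Sᵢαᵢ: 247·0.13 + 247·0.52 + 287·0.35 = 261.00 m².
T₆₀ = 0.161·V/A = 0.161·1109/261.00 = 0.684 s.

0.68 s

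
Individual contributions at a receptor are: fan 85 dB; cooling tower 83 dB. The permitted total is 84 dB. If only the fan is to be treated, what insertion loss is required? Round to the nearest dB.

8 dB

Everything except the fan sums to 10^(83/10) = 1.995e+08 in linear terms, 83.00 dB.
The limit corresponds to 10^(84/10) = 2.512e+08; subtracting the fixed part leaves 5.166e+07 for the fan, i.e. 77.13 dB.
Required insertion loss = 85 − 77.13 = 7.87 dB.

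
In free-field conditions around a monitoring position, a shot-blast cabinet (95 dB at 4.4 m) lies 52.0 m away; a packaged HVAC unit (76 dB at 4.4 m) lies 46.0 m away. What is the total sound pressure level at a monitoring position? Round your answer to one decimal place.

73.6 dB

Apply inverse-square spreading to bring every level to the receiver, then sum 10^(L/10).
shot-blast cabinet: 95 − 20·log₁₀(52.0/4.4) = 95 − 21.45 = 73.55 dB.
packaged HVAC unit: 76 − 20·log₁₀(46.0/4.4) = 76 − 20.39 = 55.61 dB.
Σ 10^(L/10) = 2.301e+07 → L_total = 10·log₁₀(2.301e+07) = 73.62 dB.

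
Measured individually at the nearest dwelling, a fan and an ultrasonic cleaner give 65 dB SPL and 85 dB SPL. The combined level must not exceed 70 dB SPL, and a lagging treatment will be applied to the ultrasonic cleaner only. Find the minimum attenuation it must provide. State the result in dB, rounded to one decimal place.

16.7 dB

The untreated sources together contribute 10^(65/10) = 3.162e+06, i.e. 65.00 dB SPL.
The limit corresponds to 10^(70/10) = 1.000e+07; subtracting the fixed part leaves 6.838e+06 for the ultrasonic cleaner, i.e. 68.35 dB SPL.
So the ultrasonic cleaner must be reduced from 85 to 68.35 dB SPL: IL = 16.65 dB.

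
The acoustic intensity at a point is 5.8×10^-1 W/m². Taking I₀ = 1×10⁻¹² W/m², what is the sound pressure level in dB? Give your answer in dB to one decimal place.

117.6 dB

I/I₀ = 5.8×10^-1/10⁻¹² = 5.8×10^11, and L = 10·log₁₀(I/I₀).
L = 10·(0.7634 + 11) = 117.63 dB.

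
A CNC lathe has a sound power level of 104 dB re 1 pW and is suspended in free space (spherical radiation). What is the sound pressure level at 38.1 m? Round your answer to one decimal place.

L_p = L_w − 10·log₁₀(4π·r²) with r = 38.1 m.
4π·r² = 1.824e+04 m², 10·log₁₀ of that is 42.611 dB.
L_p = 104 − 42.611 = 61.39 dB.

61.4 dB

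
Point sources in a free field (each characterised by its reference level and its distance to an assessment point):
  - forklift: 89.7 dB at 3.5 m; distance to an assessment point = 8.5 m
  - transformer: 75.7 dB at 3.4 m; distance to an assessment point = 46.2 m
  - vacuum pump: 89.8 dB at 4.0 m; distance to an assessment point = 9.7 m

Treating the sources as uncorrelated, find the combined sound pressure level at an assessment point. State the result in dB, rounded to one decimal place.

Propagate each source to the receiver with L = L_ref − 20·log₁₀(r/r_ref), then add intensities.
forklift: 89.7 − 20·log₁₀(8.5/3.5) = 89.7 − 7.71 = 81.99 dB.
transformer: 75.7 − 20·log₁₀(46.2/3.4) = 75.7 − 22.66 = 53.04 dB.
vacuum pump: 89.8 − 20·log₁₀(9.7/4.0) = 89.8 − 7.69 = 82.11 dB.
Σ 10^(L/10) = 3.208e+08 → L_total = 10·log₁₀(3.208e+08) = 85.06 dB.

85.1 dB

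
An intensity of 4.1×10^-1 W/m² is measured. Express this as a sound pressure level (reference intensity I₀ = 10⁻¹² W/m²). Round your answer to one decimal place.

116.1 dB

I/I₀ = 4.1×10^-1/10⁻¹² = 4.1×10^11, and L = 10·log₁₀(I/I₀).
L = 10·(0.6128 + 11) = 116.13 dB.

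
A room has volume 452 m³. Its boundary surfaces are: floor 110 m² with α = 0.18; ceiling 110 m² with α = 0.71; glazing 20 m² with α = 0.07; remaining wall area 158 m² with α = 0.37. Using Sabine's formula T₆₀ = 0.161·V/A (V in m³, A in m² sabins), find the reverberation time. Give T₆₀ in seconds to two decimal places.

Total absorption A = 110·0.18 + 110·0.71 + 20·0.07 + 158·0.37 = 157.76 m² sabins.
T₆₀ = 0.161·V/A = 0.161·452/157.76 = 0.461 s.

0.46 s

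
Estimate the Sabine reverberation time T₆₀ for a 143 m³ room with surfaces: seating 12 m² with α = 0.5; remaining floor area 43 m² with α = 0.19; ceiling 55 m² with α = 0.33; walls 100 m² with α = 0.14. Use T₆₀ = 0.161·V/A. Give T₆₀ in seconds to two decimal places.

A = Σ Sᵢαᵢ = 12·0.5 + 43·0.19 + 55·0.33 + 100·0.14 = 46.32 m².
T₆₀ = 0.161·V/A = 0.161·143/46.32 = 0.497 s.

0.50 s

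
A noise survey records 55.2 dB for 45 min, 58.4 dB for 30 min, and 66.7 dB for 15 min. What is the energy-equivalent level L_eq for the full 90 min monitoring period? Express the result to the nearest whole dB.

Weight each interval's intensity by its duration and average over T = 90 min:
Σ tᵢ·10^(Lᵢ/10) = 45·10^(55.2/10) + 30·10^(58.4/10) + 15·10^(66.7/10) = 1.058e+08.
L_eq = 10·log₁₀(1.058e+08/90) = 60.70 dB.

61 dB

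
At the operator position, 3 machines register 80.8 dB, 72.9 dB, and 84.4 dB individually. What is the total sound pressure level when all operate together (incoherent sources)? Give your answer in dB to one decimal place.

For uncorrelated sources the intensities add, so convert each level to linear form, sum, and take 10·log₁₀ of the total.
Σ 10^(L/10) = 10^(80.8/10) + 10^(72.9/10) + 10^(84.4/10) = 4.151e+08.
L_total = 10·log₁₀(4.151e+08) = 86.18 dB.

86.2 dB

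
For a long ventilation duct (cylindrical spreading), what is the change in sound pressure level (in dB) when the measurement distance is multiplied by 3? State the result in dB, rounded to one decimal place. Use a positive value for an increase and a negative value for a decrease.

With cylindrical spreading the level changes by −10·log₁₀(r₂/r₁).
ΔL = −10·log₁₀(3) = -4.77 dB.

-4.8 dB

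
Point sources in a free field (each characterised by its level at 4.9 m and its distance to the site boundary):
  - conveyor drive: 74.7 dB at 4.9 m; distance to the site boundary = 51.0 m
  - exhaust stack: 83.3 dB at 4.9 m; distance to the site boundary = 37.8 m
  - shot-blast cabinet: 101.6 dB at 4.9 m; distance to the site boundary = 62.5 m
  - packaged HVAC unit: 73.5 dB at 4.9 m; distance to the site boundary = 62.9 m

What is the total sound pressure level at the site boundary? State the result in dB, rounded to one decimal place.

Apply inverse-square spreading to bring every level to the receiver, then sum 10^(L/10).
conveyor drive: 74.7 − 20·log₁₀(51.0/4.9) = 74.7 − 20.35 = 54.35 dB.
exhaust stack: 83.3 − 20·log₁₀(37.8/4.9) = 83.3 − 17.75 = 65.55 dB.
shot-blast cabinet: 101.6 − 20·log₁₀(62.5/4.9) = 101.6 − 22.11 = 79.49 dB.
packaged HVAC unit: 73.5 − 20·log₁₀(62.9/4.9) = 73.5 − 22.17 = 51.33 dB.
Σ 10^(L/10) = 9.285e+07 → L_total = 10·log₁₀(9.285e+07) = 79.68 dB.

79.7 dB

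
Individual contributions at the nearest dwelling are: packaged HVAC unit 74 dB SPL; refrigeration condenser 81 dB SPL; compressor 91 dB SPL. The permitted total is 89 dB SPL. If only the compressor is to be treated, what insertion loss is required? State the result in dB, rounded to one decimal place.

Everything except the compressor sums to 10^(74/10) + 10^(81/10) = 1.510e+08 in linear terms, 81.79 dB SPL.
The limit corresponds to 10^(89/10) = 7.943e+08; subtracting the fixed part leaves 6.433e+08 for the compressor, i.e. 88.08 dB SPL.
Required insertion loss = 91 − 88.08 = 2.92 dB.

2.9 dB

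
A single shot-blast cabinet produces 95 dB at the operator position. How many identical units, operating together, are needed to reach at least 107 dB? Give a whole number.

The shortfall is 107 − 95 = 12.0 dB, and N units add 10·log₁₀ N, so need 10·log₁₀ N ≥ 12.0.
N ≥ 10^(12.0/10) = 15.849, so N = 16.

16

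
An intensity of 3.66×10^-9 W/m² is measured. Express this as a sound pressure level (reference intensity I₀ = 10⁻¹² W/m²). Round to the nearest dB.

Dividing by I₀ shifts the exponent by 12: I/I₀ = 3.66×10^3.
L = 10·(0.5635 + 3) = 35.63 dB.

36 dB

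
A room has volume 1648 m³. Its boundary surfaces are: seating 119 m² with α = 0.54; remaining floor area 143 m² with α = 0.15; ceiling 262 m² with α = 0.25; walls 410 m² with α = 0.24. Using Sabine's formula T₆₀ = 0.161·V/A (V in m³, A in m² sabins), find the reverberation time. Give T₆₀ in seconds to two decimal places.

1.06 s

Summing Sᵢαᵢ: 119·0.54 + 143·0.15 + 262·0.25 + 410·0.24 = 249.61 m².
T₆₀ = 0.161 × 1648 / 249.61 = 1.063 s.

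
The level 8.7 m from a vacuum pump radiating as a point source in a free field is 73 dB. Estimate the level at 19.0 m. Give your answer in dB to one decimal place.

66.2 dB

For a point source, L₂ = L₁ − 20·log₁₀(r₂/r₁).
L₂ = 73 − 20·log₁₀(19.0/8.7) = 73 − 6.785 = 66.22 dB.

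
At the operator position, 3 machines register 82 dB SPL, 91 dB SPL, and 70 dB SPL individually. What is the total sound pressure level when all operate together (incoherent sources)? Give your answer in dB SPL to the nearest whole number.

Incoherent sources combine by intensity addition: L_total = 10·log₁₀(Σ 10^(L_i/10)).
Σ 10^(L/10) = 10^(82/10) + 10^(91/10) + 10^(70/10) = 1.427e+09.
L_total = 10·log₁₀(1.427e+09) = 91.55 dB SPL.

92 dB SPL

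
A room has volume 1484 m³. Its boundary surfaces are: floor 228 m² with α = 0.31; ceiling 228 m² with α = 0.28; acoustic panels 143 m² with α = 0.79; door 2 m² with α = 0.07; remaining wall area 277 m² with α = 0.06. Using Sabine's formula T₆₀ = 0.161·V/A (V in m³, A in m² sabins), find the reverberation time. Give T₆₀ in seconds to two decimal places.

0.90 s

Summing Sᵢαᵢ: 228·0.31 + 228·0.28 + 143·0.79 + 2·0.07 + 277·0.06 = 264.25 m².
T₆₀ = 0.161 × 1484 / 264.25 = 0.904 s.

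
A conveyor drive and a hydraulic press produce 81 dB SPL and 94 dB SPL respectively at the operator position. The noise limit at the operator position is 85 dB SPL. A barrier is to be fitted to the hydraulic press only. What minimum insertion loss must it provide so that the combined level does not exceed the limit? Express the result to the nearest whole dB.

Fixed contribution from the other source: Σ 10^(L/10) = 10^(81/10) = 1.259e+08 (81.00 dB SPL).
To meet 85 dB SPL overall, the treated hydraulic press may contribute at most 10^(85/10) − 1.259e+08 = 1.903e+08, i.e. 82.80 dB SPL.
Required insertion loss = 94 − 82.80 = 11.20 dB.

11 dB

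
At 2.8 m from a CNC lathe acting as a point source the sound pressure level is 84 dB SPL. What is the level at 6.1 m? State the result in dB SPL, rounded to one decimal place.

For a point source, L₂ = L₁ − 20·log₁₀(r₂/r₁).
L₂ = 84 − 20·log₁₀(6.1/2.8) = 84 − 6.763 = 77.24 dB SPL.

77.2 dB SPL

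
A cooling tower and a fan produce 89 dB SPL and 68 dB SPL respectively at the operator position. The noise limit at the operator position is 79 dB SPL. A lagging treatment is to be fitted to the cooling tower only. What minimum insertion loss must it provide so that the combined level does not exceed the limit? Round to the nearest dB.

10 dB

Fixed contribution from the other source: Σ 10^(L/10) = 10^(68/10) = 6.310e+06 (68.00 dB SPL).
The limit corresponds to 10^(79/10) = 7.943e+07; subtracting the fixed part leaves 7.312e+07 for the cooling tower, i.e. 78.64 dB SPL.
So the cooling tower must be reduced from 89 to 78.64 dB SPL: IL = 10.36 dB.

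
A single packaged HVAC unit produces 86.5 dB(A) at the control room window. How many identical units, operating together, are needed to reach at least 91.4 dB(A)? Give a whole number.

4

The shortfall is 91.4 − 86.5 = 4.9 dB, and N units add 10·log₁₀ N, so need 10·log₁₀ N ≥ 4.9.
N ≥ 10^(4.9/10) = 3.090, so N = 4.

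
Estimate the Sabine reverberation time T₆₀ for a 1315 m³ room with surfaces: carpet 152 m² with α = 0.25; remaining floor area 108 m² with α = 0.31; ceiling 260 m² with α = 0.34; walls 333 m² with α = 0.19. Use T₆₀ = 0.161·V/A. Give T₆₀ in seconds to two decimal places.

0.95 s

A = Σ Sᵢαᵢ = 152·0.25 + 108·0.31 + 260·0.34 + 333·0.19 = 223.15 m².
T₆₀ = 0.161 × 1315 / 223.15 = 0.949 s.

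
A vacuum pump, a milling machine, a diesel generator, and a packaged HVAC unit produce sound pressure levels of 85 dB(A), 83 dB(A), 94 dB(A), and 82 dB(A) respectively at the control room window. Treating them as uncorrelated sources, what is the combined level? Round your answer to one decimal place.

Incoherent sources combine by intensity addition: L_total = 10·log₁₀(Σ 10^(L_i/10)).
Σ 10^(L/10) = 10^(85/10) + 10^(83/10) + 10^(94/10) + 10^(82/10) = 3.186e+09.
L_total = 10·log₁₀(3.186e+09) = 95.03 dB(A).

95.0 dB(A)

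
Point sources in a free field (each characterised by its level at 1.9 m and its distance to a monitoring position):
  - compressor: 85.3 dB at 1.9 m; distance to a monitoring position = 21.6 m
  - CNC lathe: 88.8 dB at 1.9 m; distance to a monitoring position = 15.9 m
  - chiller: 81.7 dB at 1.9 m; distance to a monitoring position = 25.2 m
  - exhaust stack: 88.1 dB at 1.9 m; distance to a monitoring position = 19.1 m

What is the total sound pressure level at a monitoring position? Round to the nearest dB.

Apply inverse-square spreading to bring every level to the receiver, then sum 10^(L/10).
compressor: 85.3 − 20·log₁₀(21.6/1.9) = 85.3 − 21.11 = 64.19 dB.
CNC lathe: 88.8 − 20·log₁₀(15.9/1.9) = 88.8 − 18.45 = 70.35 dB.
chiller: 81.7 − 20·log₁₀(25.2/1.9) = 81.7 − 22.45 = 59.25 dB.
exhaust stack: 88.1 − 20·log₁₀(19.1/1.9) = 88.1 − 20.05 = 68.05 dB.
Σ 10^(L/10) = 2.068e+07 → L_total = 10·log₁₀(2.068e+07) = 73.16 dB.

73 dB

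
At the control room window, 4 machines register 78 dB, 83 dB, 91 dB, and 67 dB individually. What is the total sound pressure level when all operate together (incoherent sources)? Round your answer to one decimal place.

Incoherent sources combine by intensity addition: L_total = 10·log₁₀(Σ 10^(L_i/10)).
Σ 10^(L/10) = 10^(78/10) + 10^(83/10) + 10^(91/10) + 10^(67/10) = 1.527e+09.
L_total = 10·log₁₀(1.527e+09) = 91.84 dB.

91.8 dB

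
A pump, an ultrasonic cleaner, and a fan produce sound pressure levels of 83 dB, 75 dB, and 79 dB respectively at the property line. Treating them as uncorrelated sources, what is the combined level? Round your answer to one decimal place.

84.9 dB

For uncorrelated sources the intensities add, so convert each level to linear form, sum, and take 10·log₁₀ of the total.
Σ 10^(L/10) = 10^(83/10) + 10^(75/10) + 10^(79/10) = 3.106e+08.
L_total = 10·log₁₀(3.106e+08) = 84.92 dB.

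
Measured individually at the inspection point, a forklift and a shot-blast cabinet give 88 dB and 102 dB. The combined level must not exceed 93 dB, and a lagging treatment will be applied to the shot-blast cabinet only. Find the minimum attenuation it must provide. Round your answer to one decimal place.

The untreated sources together contribute 10^(88/10) = 6.310e+08, i.e. 88.00 dB.
To meet 93 dB overall, the treated shot-blast cabinet may contribute at most 10^(93/10) − 6.310e+08 = 1.364e+09, i.e. 91.35 dB.
Required insertion loss = 102 − 91.35 = 10.65 dB.

10.7 dB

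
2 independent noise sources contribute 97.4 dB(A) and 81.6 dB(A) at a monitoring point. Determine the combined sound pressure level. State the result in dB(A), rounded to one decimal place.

Incoherent sources combine by intensity addition: L_total = 10·log₁₀(Σ 10^(L_i/10)).
Σ 10^(L/10) = 10^(97.4/10) + 10^(81.6/10) = 5.640e+09.
L_total = 10·log₁₀(5.640e+09) = 97.51 dB(A).

97.5 dB(A)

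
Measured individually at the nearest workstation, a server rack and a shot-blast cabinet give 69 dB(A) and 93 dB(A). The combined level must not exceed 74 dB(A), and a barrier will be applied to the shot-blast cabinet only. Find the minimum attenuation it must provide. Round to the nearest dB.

Fixed contribution from the other source: Σ 10^(L/10) = 10^(69/10) = 7.943e+06 (69.00 dB(A)).
To meet 74 dB(A) overall, the treated shot-blast cabinet may contribute at most 10^(74/10) − 7.943e+06 = 1.718e+07, i.e. 72.35 dB(A).
So the shot-blast cabinet must be reduced from 93 to 72.35 dB(A): IL = 20.65 dB.

21 dB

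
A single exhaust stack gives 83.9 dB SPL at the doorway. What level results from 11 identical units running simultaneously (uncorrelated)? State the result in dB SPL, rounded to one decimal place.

N identical incoherent sources raise the level by 10·log₁₀ N.
L_total = 83.9 + 10·log₁₀(11) = 83.9 + 10.414 = 94.31 dB SPL.

94.3 dB SPL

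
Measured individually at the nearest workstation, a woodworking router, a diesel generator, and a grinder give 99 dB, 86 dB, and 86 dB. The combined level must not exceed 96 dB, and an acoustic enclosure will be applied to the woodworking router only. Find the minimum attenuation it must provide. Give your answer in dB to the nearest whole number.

The untreated sources together contribute 10^(86/10) + 10^(86/10) = 7.962e+08, i.e. 89.01 dB.
To meet 96 dB overall, the treated woodworking router may contribute at most 10^(96/10) − 7.962e+08 = 3.185e+09, i.e. 95.03 dB.
Required insertion loss = 99 − 95.03 = 3.97 dB.

4 dB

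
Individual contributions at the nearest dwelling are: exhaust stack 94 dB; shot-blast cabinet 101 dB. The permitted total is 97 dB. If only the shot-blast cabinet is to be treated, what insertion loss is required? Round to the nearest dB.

Everything except the shot-blast cabinet sums to 10^(94/10) = 2.512e+09 in linear terms, 94.00 dB.
The limit corresponds to 10^(97/10) = 5.012e+09; subtracting the fixed part leaves 2.500e+09 for the shot-blast cabinet, i.e. 93.98 dB.
So the shot-blast cabinet must be reduced from 101 to 93.98 dB: IL = 7.02 dB.

7 dB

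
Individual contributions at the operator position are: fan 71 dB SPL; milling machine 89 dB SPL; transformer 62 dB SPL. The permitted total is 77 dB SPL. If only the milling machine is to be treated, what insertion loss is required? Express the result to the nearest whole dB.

The untreated sources together contribute 10^(71/10) + 10^(62/10) = 1.417e+07, i.e. 71.51 dB SPL.
To meet 77 dB SPL overall, the treated milling machine may contribute at most 10^(77/10) − 1.417e+07 = 3.594e+07, i.e. 75.56 dB SPL.
Required insertion loss = 89 − 75.56 = 13.44 dB.

13 dB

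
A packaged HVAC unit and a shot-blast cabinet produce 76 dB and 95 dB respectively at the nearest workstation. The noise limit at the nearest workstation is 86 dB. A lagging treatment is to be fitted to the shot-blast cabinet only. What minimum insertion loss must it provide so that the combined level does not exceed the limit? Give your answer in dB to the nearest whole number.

The untreated sources together contribute 10^(76/10) = 3.981e+07, i.e. 76.00 dB.
To meet 86 dB overall, the treated shot-blast cabinet may contribute at most 10^(86/10) − 3.981e+07 = 3.583e+08, i.e. 85.54 dB.
Required insertion loss = 95 − 85.54 = 9.46 dB.

9 dB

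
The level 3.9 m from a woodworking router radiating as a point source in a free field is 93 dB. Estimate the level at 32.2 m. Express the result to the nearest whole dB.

Point-source attenuation: ΔL = 20·log₁₀(r₂/r₁) = 20·log₁₀(32.2/3.9) = 18.336 dB.
L₂ = 93 − 20·log₁₀(32.2/3.9) = 93 − 18.336 = 74.66 dB.

75 dB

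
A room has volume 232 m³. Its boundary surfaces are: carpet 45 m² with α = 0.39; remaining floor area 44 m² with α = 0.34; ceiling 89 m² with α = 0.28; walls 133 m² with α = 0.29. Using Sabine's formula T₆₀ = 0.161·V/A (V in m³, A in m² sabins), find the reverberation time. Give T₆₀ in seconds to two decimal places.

0.39 s

A = Σ Sᵢαᵢ = 45·0.39 + 44·0.34 + 89·0.28 + 133·0.29 = 96.00 m².
T₆₀ = 0.161 × 232 / 96.00 = 0.389 s.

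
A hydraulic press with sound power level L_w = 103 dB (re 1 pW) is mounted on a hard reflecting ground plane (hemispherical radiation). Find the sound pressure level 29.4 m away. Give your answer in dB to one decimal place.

65.7 dB

L_p = L_w − 10·log₁₀(2π·r²) with r = 29.4 m.
2π·r² = 5431 m², 10·log₁₀ of that is 37.349 dB.
L_p = 103 − 37.349 = 65.65 dB.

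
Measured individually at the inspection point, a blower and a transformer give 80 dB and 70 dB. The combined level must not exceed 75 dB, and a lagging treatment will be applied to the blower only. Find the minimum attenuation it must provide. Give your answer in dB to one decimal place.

Fixed contribution from the other source: Σ 10^(L/10) = 10^(70/10) = 1.000e+07 (70.00 dB).
To meet 75 dB overall, the treated blower may contribute at most 10^(75/10) − 1.000e+07 = 2.162e+07, i.e. 73.35 dB.
So the blower must be reduced from 80 to 73.35 dB: IL = 6.65 dB.

6.7 dB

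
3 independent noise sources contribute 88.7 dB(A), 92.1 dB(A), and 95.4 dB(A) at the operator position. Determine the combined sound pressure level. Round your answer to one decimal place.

97.7 dB(A)

Incoherent sources combine by intensity addition: L_total = 10·log₁₀(Σ 10^(L_i/10)).
Σ 10^(L/10) = 10^(88.7/10) + 10^(92.1/10) + 10^(95.4/10) = 5.830e+09.
L_total = 10·log₁₀(5.830e+09) = 97.66 dB(A).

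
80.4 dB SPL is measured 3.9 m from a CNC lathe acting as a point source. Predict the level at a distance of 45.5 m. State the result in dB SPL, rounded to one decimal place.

Point-source attenuation: ΔL = 20·log₁₀(r₂/r₁) = 20·log₁₀(45.5/3.9) = 21.339 dB.
L₂ = 80.4 − 20·log₁₀(45.5/3.9) = 80.4 − 21.339 = 59.06 dB SPL.

59.1 dB SPL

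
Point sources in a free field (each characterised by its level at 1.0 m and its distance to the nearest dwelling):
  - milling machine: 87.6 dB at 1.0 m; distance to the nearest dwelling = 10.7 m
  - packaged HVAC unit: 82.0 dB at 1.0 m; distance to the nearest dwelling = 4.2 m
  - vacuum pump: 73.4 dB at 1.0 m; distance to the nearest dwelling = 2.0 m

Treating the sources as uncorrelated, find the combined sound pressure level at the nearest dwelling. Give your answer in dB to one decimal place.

72.9 dB

Propagate each source to the receiver with L = L_ref − 20·log₁₀(r/r_ref), then add intensities.
milling machine: 87.6 − 20·log₁₀(10.7/1.0) = 87.6 − 20.59 = 67.01 dB.
packaged HVAC unit: 82.0 − 20·log₁₀(4.2/1.0) = 82.0 − 12.46 = 69.54 dB.
vacuum pump: 73.4 − 20·log₁₀(2.0/1.0) = 73.4 − 6.02 = 67.38 dB.
Σ 10^(L/10) = 1.948e+07 → L_total = 10·log₁₀(1.948e+07) = 72.90 dB.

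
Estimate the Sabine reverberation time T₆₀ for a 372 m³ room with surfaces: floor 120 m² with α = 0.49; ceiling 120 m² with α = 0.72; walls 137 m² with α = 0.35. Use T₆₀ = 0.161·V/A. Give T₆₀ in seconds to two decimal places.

Total absorption A = 120·0.49 + 120·0.72 + 137·0.35 = 193.15 m² sabins.
T₆₀ = 0.161 × 372 / 193.15 = 0.310 s.

0.31 s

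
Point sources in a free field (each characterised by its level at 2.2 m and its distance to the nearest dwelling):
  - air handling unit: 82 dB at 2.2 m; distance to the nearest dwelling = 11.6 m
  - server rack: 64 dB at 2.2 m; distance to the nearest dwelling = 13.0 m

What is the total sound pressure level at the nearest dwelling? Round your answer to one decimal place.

67.6 dB

Propagate each source to the receiver with L = L_ref − 20·log₁₀(r/r_ref), then add intensities.
air handling unit: 82 − 20·log₁₀(11.6/2.2) = 82 − 14.44 = 67.56 dB.
server rack: 64 − 20·log₁₀(13.0/2.2) = 64 − 15.43 = 48.57 dB.
Σ 10^(L/10) = 5.773e+06 → L_total = 10·log₁₀(5.773e+06) = 67.61 dB.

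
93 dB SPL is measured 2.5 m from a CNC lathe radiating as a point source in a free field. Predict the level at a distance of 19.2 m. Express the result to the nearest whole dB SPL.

75 dB SPL

For a point source, L₂ = L₁ − 20·log₁₀(r₂/r₁).
L₂ = 93 − 20·log₁₀(19.2/2.5) = 93 − 17.707 = 75.29 dB SPL.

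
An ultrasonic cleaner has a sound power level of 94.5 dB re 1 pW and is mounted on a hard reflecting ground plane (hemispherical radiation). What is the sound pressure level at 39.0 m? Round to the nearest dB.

L_p = L_w − 10·log₁₀(2π·r²) with r = 39.0 m.
2π·r² = 9557 m², 10·log₁₀ of that is 39.803 dB.
L_p = 94.5 − 39.803 = 54.70 dB.

55 dB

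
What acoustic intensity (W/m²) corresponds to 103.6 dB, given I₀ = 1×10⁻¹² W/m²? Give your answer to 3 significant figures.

I/I₀ = 10^(103.6/10) = 2.291e+10, so I = 2.291e+10 × 10⁻¹² W/m².

0.0229 W/m²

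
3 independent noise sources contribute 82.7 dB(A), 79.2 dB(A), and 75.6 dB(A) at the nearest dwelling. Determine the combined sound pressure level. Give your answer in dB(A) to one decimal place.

Incoherent sources combine by intensity addition: L_total = 10·log₁₀(Σ 10^(L_i/10)).
Σ 10^(L/10) = 10^(82.7/10) + 10^(79.2/10) + 10^(75.6/10) = 3.057e+08.
L_total = 10·log₁₀(3.057e+08) = 84.85 dB(A).

84.9 dB(A)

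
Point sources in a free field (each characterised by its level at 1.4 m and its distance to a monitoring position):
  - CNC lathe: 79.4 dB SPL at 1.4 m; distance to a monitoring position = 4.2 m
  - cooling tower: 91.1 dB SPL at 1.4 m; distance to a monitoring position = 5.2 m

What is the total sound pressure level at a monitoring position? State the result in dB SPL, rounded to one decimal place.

Propagate each source to the receiver with L = L_ref − 20·log₁₀(r/r_ref), then add intensities.
CNC lathe: 79.4 − 20·log₁₀(4.2/1.4) = 79.4 − 9.54 = 69.86 dB SPL.
cooling tower: 91.1 − 20·log₁₀(5.2/1.4) = 91.1 − 11.40 = 79.70 dB SPL.
Σ 10^(L/10) = 1.031e+08 → L_total = 10·log₁₀(1.031e+08) = 80.13 dB SPL.

80.1 dB SPL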